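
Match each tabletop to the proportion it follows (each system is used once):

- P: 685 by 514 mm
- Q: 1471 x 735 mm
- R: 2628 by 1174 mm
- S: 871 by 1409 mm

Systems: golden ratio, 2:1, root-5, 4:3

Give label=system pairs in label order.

P=4:3, Q=2:1, R=root-5, S=golden ratio

P = 685/514 ≈ 1.333 → 4:3 (1.333)
Q = 1471/735 ≈ 2.001 → 2:1 (2.000)
R = 2628/1174 ≈ 2.239 → root-5 (2.236)
S = 1409/871 ≈ 1.618 → golden ratio (1.618)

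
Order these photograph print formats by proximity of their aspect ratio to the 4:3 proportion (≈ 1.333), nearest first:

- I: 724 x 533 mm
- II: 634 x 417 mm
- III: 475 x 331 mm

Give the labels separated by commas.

Ratios: I = 724 / 533 ≈ 1.358; II = 634 / 417 ≈ 1.520; III = 475 / 331 ≈ 1.435.
|Δ from 1.333|: I 0.025; II 0.187; III 0.102.

I, III, II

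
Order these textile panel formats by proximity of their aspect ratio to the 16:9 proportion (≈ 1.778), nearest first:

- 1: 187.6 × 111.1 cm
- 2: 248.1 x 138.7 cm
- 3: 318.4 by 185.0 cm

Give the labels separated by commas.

2, 3, 1

Ratios: 1 = 187.6 / 111.1 ≈ 1.689; 2 = 248.1 / 138.7 ≈ 1.789; 3 = 318.4 / 185.0 ≈ 1.721.
|Δ from 1.778|: 1 0.089; 2 0.011; 3 0.057.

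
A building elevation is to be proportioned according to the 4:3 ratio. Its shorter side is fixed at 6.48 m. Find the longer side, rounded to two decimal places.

4:3 ≈ 1.33333.
Longer side = 6.48 × 1.33333 ≈ 8.6400 → 8.64 m.

8.64 m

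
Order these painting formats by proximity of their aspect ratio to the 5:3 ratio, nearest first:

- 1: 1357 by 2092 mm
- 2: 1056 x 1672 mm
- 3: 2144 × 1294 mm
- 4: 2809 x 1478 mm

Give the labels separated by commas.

3, 2, 1, 4

1: 2092/1357 ≈ 1.542 → |1.542 − 1.667| = 0.125
2: 1672/1056 ≈ 1.583 → |1.583 − 1.667| = 0.084
3: 2144/1294 ≈ 1.657 → |1.657 − 1.667| = 0.010
4: 2809/1478 ≈ 1.901 → |1.901 − 1.667| = 0.234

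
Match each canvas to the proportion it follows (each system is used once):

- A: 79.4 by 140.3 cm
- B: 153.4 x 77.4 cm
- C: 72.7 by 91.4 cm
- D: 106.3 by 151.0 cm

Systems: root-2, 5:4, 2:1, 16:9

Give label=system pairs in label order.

A = 140.3/79.4 ≈ 1.767 → 16:9 (1.778)
B = 153.4/77.4 ≈ 1.982 → 2:1 (2.000)
C = 91.4/72.7 ≈ 1.257 → 5:4 (1.250)
D = 151.0/106.3 ≈ 1.421 → root-2 (1.414)

A=16:9, B=2:1, C=5:4, D=root-2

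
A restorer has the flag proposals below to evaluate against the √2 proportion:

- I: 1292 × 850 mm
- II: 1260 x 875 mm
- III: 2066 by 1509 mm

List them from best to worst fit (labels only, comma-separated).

Ratios: I = 1292 / 850 ≈ 1.520; II = 1260 / 875 ≈ 1.440; III = 2066 / 1509 ≈ 1.369.
|Δ from 1.414|: I 0.106; II 0.026; III 0.045.

II, III, I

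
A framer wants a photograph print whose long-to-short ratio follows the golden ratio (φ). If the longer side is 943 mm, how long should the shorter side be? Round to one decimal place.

golden ratio ≈ 1.61803.
Shorter side = 943 ÷ 1.61803 ≈ 582.807 → 582.8 mm.

582.8 mm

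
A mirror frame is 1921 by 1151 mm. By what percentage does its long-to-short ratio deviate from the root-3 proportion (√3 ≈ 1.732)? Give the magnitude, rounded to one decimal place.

3.6%

Ratio = 1921 / 1151 ≈ 1.6690.
Ideal root-3 ≈ 1.7321. |1.6690 − 1.7321| / 1.7321 ≈ 3.64% → 3.6%.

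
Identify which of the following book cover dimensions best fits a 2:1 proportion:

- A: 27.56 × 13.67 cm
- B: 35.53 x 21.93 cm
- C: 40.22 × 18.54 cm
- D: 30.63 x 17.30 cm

A

Ratios (long/short): A ≈ 2.016; B ≈ 1.620; C ≈ 2.169; D ≈ 1.771.
2:1 ≈ 2.000; option A is nearest (Δ 0.016).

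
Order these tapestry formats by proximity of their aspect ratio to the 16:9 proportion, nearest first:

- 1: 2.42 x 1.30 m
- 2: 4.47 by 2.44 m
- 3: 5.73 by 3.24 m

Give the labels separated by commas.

3, 2, 1

1: 2.42/1.30 ≈ 1.862 → |1.862 − 1.778| = 0.084
2: 4.47/2.44 ≈ 1.832 → |1.832 − 1.778| = 0.054
3: 5.73/3.24 ≈ 1.769 → |1.769 − 1.778| = 0.009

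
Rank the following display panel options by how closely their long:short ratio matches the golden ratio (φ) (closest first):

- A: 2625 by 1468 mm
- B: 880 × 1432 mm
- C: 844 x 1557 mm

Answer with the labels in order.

A: 2625/1468 ≈ 1.788 → |1.788 − 1.618| = 0.170
B: 1432/880 ≈ 1.627 → |1.627 − 1.618| = 0.009
C: 1557/844 ≈ 1.845 → |1.845 − 1.618| = 0.227

B, A, C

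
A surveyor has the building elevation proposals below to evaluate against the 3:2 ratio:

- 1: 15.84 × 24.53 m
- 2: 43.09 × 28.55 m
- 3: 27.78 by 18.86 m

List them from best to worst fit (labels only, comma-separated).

2, 3, 1

1: 24.53/15.84 ≈ 1.549 → |1.549 − 1.500| = 0.049
2: 43.09/28.55 ≈ 1.509 → |1.509 − 1.500| = 0.009
3: 27.78/18.86 ≈ 1.473 → |1.473 − 1.500| = 0.027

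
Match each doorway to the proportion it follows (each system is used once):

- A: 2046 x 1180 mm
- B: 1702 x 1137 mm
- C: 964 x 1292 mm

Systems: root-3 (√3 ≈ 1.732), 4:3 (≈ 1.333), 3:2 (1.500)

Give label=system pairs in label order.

Ratios: A ≈ 1.734; B ≈ 1.497; C ≈ 1.340.
Targets: root-3 ≈ 1.732; 4:3 ≈ 1.333; 3:2 ≈ 1.500.

A=root-3, B=3:2, C=4:3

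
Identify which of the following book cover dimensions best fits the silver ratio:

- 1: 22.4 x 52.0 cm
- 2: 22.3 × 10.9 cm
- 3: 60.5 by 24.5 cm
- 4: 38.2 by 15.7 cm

Ratios (long/short): 1 ≈ 2.321; 2 ≈ 2.046; 3 ≈ 2.469; 4 ≈ 2.433.
silver ratio ≈ 2.414; option 4 is nearest (Δ 0.019).

4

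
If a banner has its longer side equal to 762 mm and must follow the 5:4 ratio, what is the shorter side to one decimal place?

5:4 = 1.25000.
Shorter side = 762 ÷ 1.25000 ≈ 609.600 → 609.6 mm.

609.6 mm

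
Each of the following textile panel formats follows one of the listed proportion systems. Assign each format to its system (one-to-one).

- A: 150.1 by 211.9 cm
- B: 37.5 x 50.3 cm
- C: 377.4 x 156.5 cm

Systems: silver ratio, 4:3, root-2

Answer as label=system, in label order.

A=root-2, B=4:3, C=silver ratio

Ratios: A ≈ 1.412; B ≈ 1.341; C ≈ 2.412.
Targets: silver ratio ≈ 2.414; 4:3 ≈ 1.333; root-2 ≈ 1.414.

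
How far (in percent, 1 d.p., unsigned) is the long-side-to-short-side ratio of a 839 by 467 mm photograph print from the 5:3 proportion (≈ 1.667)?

7.8%

Ratio = 839 / 467 ≈ 1.7966.
Ideal 5:3 ≈ 1.6667. |1.7966 − 1.6667| / 1.6667 ≈ 7.79% → 7.8%.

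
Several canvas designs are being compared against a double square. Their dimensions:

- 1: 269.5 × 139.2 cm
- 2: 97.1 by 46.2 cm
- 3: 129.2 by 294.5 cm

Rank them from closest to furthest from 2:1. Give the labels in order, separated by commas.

Ratios: 1 = 269.5 / 139.2 ≈ 1.936; 2 = 97.1 / 46.2 ≈ 2.102; 3 = 294.5 / 129.2 ≈ 2.279.
|Δ from 2.000|: 1 0.064; 2 0.102; 3 0.279.

1, 2, 3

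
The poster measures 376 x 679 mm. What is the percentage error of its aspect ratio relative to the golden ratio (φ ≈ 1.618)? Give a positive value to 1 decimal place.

11.6%

Ratio = 679 / 376 ≈ 1.8059.
Ideal golden ratio ≈ 1.6180. |1.8059 − 1.6180| / 1.6180 ≈ 11.61% → 11.6%.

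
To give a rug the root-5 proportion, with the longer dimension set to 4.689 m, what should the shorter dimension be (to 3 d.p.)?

2.097 m

root-5 ≈ 2.23607.
Shorter side = 4.689 ÷ 2.23607 ≈ 2.09698 → 2.097 m.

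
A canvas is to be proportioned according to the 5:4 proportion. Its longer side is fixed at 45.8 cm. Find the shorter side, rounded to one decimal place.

36.6 cm

5:4 = 1.25000.
Shorter side = 45.8 ÷ 1.25000 ≈ 36.640 → 36.6 cm.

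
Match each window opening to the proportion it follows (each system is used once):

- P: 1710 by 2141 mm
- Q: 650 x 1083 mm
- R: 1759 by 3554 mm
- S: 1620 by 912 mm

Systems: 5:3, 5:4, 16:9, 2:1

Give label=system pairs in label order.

P = 2141/1710 ≈ 1.252 → 5:4 (1.250)
Q = 1083/650 ≈ 1.666 → 5:3 (1.667)
R = 3554/1759 ≈ 2.020 → 2:1 (2.000)
S = 1620/912 ≈ 1.776 → 16:9 (1.778)

P=5:4, Q=5:3, R=2:1, S=16:9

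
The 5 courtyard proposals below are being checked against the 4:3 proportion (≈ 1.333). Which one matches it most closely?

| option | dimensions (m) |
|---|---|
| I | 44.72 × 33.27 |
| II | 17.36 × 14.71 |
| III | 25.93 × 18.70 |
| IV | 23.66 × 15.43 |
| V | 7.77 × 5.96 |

Target 4:3 ≈ 1.333.
I: 1.344 (Δ0.011)  II: 1.180 (Δ0.153)  III: 1.387 (Δ0.054)  IV: 1.533 (Δ0.200)  V: 1.304 (Δ0.029)

I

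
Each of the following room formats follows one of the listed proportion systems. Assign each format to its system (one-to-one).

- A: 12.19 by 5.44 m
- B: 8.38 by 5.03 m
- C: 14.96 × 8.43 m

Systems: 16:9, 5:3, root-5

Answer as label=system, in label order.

A=root-5, B=5:3, C=16:9

Ratios: A ≈ 2.241; B ≈ 1.666; C ≈ 1.775.
Targets: 16:9 ≈ 1.778; 5:3 ≈ 1.667; root-5 ≈ 2.236.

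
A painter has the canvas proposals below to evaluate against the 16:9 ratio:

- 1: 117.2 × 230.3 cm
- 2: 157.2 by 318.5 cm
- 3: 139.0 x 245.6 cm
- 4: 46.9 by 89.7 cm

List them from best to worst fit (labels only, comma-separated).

1: 230.3/117.2 ≈ 1.965 → |1.965 − 1.778| = 0.187
2: 318.5/157.2 ≈ 2.026 → |2.026 − 1.778| = 0.248
3: 245.6/139.0 ≈ 1.767 → |1.767 − 1.778| = 0.011
4: 89.7/46.9 ≈ 1.913 → |1.913 − 1.778| = 0.135

3, 4, 1, 2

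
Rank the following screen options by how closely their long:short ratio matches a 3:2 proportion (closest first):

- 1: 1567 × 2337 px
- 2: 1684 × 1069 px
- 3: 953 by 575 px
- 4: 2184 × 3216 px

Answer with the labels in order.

1: 2337/1567 ≈ 1.491 → |1.491 − 1.500| = 0.009
2: 1684/1069 ≈ 1.575 → |1.575 − 1.500| = 0.075
3: 953/575 ≈ 1.657 → |1.657 − 1.500| = 0.157
4: 3216/2184 ≈ 1.473 → |1.473 − 1.500| = 0.027

1, 4, 2, 3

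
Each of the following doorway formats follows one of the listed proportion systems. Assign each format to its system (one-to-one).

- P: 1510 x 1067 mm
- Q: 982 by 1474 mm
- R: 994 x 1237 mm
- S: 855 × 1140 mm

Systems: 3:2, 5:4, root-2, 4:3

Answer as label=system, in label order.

Ratios: P ≈ 1.415; Q ≈ 1.501; R ≈ 1.244; S ≈ 1.333.
Targets: 3:2 ≈ 1.500; 5:4 ≈ 1.250; root-2 ≈ 1.414; 4:3 ≈ 1.333.

P=root-2, Q=3:2, R=5:4, S=4:3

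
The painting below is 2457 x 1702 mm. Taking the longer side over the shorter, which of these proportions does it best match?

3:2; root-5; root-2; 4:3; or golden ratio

2457/1702 ≈ 1.444. Nearest candidates are root-2 (1.414, off by 0.030) and 3:2 (1.500, off by 0.056).

root-2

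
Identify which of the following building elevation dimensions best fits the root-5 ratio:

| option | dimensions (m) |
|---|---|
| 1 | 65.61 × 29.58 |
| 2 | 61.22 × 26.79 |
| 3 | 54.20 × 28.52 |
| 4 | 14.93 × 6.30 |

Ratios (long/short): 1 ≈ 2.218; 2 ≈ 2.285; 3 ≈ 1.900; 4 ≈ 2.370.
root-5 ≈ 2.236; option 1 is nearest (Δ 0.018).

1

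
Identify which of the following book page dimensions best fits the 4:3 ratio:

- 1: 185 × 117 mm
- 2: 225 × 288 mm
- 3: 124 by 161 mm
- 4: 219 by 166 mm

4

Ratios (long/short): 1 ≈ 1.581; 2 ≈ 1.280; 3 ≈ 1.298; 4 ≈ 1.319.
4:3 ≈ 1.333; option 4 is nearest (Δ 0.014).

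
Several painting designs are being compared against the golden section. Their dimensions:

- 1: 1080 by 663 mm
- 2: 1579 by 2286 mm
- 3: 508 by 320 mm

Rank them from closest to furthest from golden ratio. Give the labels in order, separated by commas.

Ratios: 1 = 1080 / 663 ≈ 1.629; 2 = 2286 / 1579 ≈ 1.448; 3 = 508 / 320 ≈ 1.587.
|Δ from 1.618|: 1 0.011; 2 0.170; 3 0.031.

1, 3, 2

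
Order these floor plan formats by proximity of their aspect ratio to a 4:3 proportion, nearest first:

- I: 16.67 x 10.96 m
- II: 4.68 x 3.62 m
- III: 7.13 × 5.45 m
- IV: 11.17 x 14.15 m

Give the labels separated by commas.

I: 16.67/10.96 ≈ 1.521 → |1.521 − 1.333| = 0.188
II: 4.68/3.62 ≈ 1.293 → |1.293 − 1.333| = 0.040
III: 7.13/5.45 ≈ 1.308 → |1.308 − 1.333| = 0.025
IV: 14.15/11.17 ≈ 1.267 → |1.267 − 1.333| = 0.066

III, II, IV, I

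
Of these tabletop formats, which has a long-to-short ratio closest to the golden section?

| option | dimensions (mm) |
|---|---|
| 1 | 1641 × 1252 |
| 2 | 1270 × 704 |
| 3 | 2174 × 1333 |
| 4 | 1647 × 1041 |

3

Ratios (long/short): 1 ≈ 1.311; 2 ≈ 1.804; 3 ≈ 1.631; 4 ≈ 1.582.
golden ratio ≈ 1.618; option 3 is nearest (Δ 0.013).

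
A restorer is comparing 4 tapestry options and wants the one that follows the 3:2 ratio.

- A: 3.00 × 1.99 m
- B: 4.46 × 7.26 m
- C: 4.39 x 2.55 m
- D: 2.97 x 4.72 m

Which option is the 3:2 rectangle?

Target 3:2 ≈ 1.500.
A: 1.508 (Δ0.008)  B: 1.628 (Δ0.128)  C: 1.722 (Δ0.222)  D: 1.589 (Δ0.089)

A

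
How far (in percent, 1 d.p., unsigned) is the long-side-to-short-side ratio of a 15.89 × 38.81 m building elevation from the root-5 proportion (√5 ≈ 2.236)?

9.2%

Ratio = 38.81 / 15.89 ≈ 2.4424.
Ideal root-5 ≈ 2.2361. |2.4424 − 2.2361| / 2.2361 ≈ 9.23% → 9.2%.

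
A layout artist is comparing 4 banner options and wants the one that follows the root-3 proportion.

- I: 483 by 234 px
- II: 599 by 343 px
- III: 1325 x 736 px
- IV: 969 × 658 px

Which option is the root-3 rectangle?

Target root-3 ≈ 1.732.
I: 2.064 (Δ0.332)  II: 1.746 (Δ0.014)  III: 1.800 (Δ0.068)  IV: 1.473 (Δ0.259)

II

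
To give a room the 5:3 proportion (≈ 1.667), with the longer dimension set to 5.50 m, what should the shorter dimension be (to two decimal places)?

5:3 ≈ 1.66667.
Shorter side = 5.50 ÷ 1.66667 ≈ 3.3000 → 3.30 m.

3.30 m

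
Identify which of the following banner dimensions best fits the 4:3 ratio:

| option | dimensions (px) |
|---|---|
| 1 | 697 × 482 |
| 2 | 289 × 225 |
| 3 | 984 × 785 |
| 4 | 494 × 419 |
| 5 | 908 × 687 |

Ratios (long/short): 1 ≈ 1.446; 2 ≈ 1.284; 3 ≈ 1.254; 4 ≈ 1.179; 5 ≈ 1.322.
4:3 ≈ 1.333; option 5 is nearest (Δ 0.011).

5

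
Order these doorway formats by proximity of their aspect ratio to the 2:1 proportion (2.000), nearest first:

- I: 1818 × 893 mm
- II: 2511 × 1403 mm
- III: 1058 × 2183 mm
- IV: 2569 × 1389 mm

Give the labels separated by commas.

I, III, IV, II

Ratios: I = 1818 / 893 ≈ 2.036; II = 2511 / 1403 ≈ 1.790; III = 2183 / 1058 ≈ 2.063; IV = 2569 / 1389 ≈ 1.850.
|Δ from 2.000|: I 0.036; II 0.210; III 0.063; IV 0.150.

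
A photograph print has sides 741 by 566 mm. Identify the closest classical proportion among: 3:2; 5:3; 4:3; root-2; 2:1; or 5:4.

741/566 ≈ 1.309. Nearest candidates are 4:3 (1.333, off by 0.024) and 5:4 (1.250, off by 0.059).

4:3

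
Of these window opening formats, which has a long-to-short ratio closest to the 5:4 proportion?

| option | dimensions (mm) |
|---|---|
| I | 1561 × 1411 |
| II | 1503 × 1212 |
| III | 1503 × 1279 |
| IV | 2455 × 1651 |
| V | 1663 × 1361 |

Ratios (long/short): I ≈ 1.106; II ≈ 1.240; III ≈ 1.175; IV ≈ 1.487; V ≈ 1.222.
5:4 ≈ 1.250; option II is nearest (Δ 0.010).

II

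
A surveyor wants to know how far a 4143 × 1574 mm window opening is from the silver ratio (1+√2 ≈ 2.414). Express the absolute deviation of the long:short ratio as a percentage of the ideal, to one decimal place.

Ratio = 4143 / 1574 ≈ 2.6321.
Ideal silver ratio ≈ 2.4142. |2.6321 − 2.4142| / 2.4142 ≈ 9.03% → 9.0%.

9.0%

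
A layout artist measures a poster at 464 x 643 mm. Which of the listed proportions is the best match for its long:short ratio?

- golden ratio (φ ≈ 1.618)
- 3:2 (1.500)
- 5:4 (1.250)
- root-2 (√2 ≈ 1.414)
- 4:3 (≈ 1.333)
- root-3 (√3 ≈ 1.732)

root-2

Ratio = 643 / 464 ≈ 1.386.
Distances: golden ratio 1.618 (Δ 0.232); 3:2 1.500 (Δ 0.114); 5:4 1.250 (Δ 0.136); root-2 1.414 (Δ 0.028); 4:3 1.333 (Δ 0.053); root-3 1.732 (Δ 0.346).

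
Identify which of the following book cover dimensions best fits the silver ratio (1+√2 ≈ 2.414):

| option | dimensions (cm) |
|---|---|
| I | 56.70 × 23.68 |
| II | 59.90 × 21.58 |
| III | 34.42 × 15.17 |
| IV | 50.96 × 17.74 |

I

Ratios (long/short): I ≈ 2.394; II ≈ 2.776; III ≈ 2.269; IV ≈ 2.873.
silver ratio ≈ 2.414; option I is nearest (Δ 0.020).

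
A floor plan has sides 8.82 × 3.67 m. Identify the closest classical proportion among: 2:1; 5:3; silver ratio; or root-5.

silver ratio

Ratio = 8.82 / 3.67 ≈ 2.403.
Distances: 2:1 2.000 (Δ 0.403); 5:3 1.667 (Δ 0.736); silver ratio 2.414 (Δ 0.011); root-5 2.236 (Δ 0.167).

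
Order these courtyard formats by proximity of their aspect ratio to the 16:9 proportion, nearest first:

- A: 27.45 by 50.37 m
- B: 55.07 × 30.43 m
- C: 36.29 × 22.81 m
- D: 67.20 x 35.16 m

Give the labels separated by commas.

B, A, D, C

A: 50.37/27.45 ≈ 1.835 → |1.835 − 1.778| = 0.057
B: 55.07/30.43 ≈ 1.810 → |1.810 − 1.778| = 0.032
C: 36.29/22.81 ≈ 1.591 → |1.591 − 1.778| = 0.187
D: 67.20/35.16 ≈ 1.911 → |1.911 − 1.778| = 0.133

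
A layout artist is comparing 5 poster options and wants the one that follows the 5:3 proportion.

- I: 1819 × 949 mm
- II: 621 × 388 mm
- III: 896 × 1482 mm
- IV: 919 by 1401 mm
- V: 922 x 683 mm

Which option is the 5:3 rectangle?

Target 5:3 ≈ 1.667.
I: 1.917 (Δ0.250)  II: 1.601 (Δ0.066)  III: 1.654 (Δ0.013)  IV: 1.524 (Δ0.143)  V: 1.350 (Δ0.317)

III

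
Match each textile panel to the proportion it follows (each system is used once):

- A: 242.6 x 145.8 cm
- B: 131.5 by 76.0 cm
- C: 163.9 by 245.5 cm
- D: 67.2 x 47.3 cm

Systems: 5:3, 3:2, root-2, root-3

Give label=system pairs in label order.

A=5:3, B=root-3, C=3:2, D=root-2

A = 242.6/145.8 ≈ 1.664 → 5:3 (1.667)
B = 131.5/76.0 ≈ 1.730 → root-3 (1.732)
C = 245.5/163.9 ≈ 1.498 → 3:2 (1.500)
D = 67.2/47.3 ≈ 1.421 → root-2 (1.414)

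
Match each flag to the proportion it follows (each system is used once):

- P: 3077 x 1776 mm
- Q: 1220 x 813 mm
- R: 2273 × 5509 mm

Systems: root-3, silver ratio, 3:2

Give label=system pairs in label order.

P=root-3, Q=3:2, R=silver ratio

P = 3077/1776 ≈ 1.733 → root-3 (1.732)
Q = 1220/813 ≈ 1.501 → 3:2 (1.500)
R = 5509/2273 ≈ 2.424 → silver ratio (2.414)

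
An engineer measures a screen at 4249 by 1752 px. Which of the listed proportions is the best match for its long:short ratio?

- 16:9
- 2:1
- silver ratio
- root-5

silver ratio

Ratio = 4249 / 1752 ≈ 2.425.
Distances: 16:9 1.778 (Δ 0.647); 2:1 2.000 (Δ 0.425); silver ratio 2.414 (Δ 0.011); root-5 2.236 (Δ 0.189).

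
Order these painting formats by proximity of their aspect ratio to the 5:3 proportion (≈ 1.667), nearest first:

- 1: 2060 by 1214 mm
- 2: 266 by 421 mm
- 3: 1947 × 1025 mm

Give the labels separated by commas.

Ratios: 1 = 2060 / 1214 ≈ 1.697; 2 = 421 / 266 ≈ 1.583; 3 = 1947 / 1025 ≈ 1.900.
|Δ from 1.667|: 1 0.030; 2 0.084; 3 0.233.

1, 2, 3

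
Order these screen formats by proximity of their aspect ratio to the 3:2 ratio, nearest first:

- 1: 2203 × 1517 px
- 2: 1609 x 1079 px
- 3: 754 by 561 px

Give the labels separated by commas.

1: 2203/1517 ≈ 1.452 → |1.452 − 1.500| = 0.048
2: 1609/1079 ≈ 1.491 → |1.491 − 1.500| = 0.009
3: 754/561 ≈ 1.344 → |1.344 − 1.500| = 0.156

2, 1, 3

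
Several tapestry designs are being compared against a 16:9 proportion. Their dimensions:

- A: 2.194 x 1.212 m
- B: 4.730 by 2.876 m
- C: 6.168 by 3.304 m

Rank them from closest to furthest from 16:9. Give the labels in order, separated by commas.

Ratios: A = 2.194 / 1.212 ≈ 1.810; B = 4.730 / 2.876 ≈ 1.645; C = 6.168 / 3.304 ≈ 1.867.
|Δ from 1.778|: A 0.032; B 0.133; C 0.089.

A, C, B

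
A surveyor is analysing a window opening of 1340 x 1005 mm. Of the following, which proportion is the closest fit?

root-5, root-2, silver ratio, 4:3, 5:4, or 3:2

Ratio = 1340 / 1005 ≈ 1.333.
Distances: root-5 2.236 (Δ 0.903); root-2 1.414 (Δ 0.081); silver ratio 2.414 (Δ 1.081); 4:3 1.333 (Δ 0.000); 5:4 1.250 (Δ 0.083); 3:2 1.500 (Δ 0.167).

4:3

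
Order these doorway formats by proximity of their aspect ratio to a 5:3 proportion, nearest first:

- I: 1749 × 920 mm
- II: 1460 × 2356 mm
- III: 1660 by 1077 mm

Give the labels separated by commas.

II, III, I

Ratios: I = 1749 / 920 ≈ 1.901; II = 2356 / 1460 ≈ 1.614; III = 1660 / 1077 ≈ 1.541.
|Δ from 1.667|: I 0.234; II 0.053; III 0.126.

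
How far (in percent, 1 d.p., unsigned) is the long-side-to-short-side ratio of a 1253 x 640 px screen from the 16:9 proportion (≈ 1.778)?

Ratio = 1253 / 640 ≈ 1.9578.
Ideal 16:9 ≈ 1.7778. |1.9578 − 1.7778| / 1.7778 ≈ 10.12% → 10.1%.

10.1%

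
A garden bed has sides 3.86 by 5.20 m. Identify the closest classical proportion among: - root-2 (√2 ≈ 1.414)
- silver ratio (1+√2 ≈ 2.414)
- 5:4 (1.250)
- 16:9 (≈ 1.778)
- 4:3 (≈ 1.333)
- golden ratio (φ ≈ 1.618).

4:3

Ratio = 5.20 / 3.86 ≈ 1.347.
Distances: root-2 1.414 (Δ 0.067); silver ratio 2.414 (Δ 1.067); 5:4 1.250 (Δ 0.097); 16:9 1.778 (Δ 0.431); 4:3 1.333 (Δ 0.014); golden ratio 1.618 (Δ 0.271).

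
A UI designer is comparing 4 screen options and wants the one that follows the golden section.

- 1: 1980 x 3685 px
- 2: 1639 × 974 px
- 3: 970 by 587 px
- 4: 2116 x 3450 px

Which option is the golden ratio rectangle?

Target golden ratio ≈ 1.618.
1: 1.861 (Δ0.243)  2: 1.683 (Δ0.065)  3: 1.652 (Δ0.034)  4: 1.630 (Δ0.012)

4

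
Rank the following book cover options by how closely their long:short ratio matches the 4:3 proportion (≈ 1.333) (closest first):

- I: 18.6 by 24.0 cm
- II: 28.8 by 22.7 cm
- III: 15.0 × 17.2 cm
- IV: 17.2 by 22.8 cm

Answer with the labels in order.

Ratios: I = 24.0 / 18.6 ≈ 1.290; II = 28.8 / 22.7 ≈ 1.269; III = 17.2 / 15.0 ≈ 1.147; IV = 22.8 / 17.2 ≈ 1.326.
|Δ from 1.333|: I 0.043; II 0.064; III 0.186; IV 0.007.

IV, I, II, III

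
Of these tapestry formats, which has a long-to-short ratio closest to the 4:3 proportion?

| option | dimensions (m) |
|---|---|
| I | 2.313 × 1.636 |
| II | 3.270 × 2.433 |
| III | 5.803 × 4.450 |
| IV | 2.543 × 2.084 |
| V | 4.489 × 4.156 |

II

Ratios (long/short): I ≈ 1.414; II ≈ 1.344; III ≈ 1.304; IV ≈ 1.220; V ≈ 1.080.
4:3 ≈ 1.333; option II is nearest (Δ 0.011).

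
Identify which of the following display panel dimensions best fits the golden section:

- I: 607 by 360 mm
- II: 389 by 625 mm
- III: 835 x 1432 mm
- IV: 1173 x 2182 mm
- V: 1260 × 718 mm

Target golden ratio ≈ 1.618.
I: 1.686 (Δ0.068)  II: 1.607 (Δ0.011)  III: 1.715 (Δ0.097)  IV: 1.860 (Δ0.242)  V: 1.755 (Δ0.137)

II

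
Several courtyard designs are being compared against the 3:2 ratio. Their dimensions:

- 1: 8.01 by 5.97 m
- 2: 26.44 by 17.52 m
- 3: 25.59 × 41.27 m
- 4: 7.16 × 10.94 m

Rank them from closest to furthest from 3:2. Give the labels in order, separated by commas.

1: 8.01/5.97 ≈ 1.342 → |1.342 − 1.500| = 0.158
2: 26.44/17.52 ≈ 1.509 → |1.509 − 1.500| = 0.009
3: 41.27/25.59 ≈ 1.613 → |1.613 − 1.500| = 0.113
4: 10.94/7.16 ≈ 1.528 → |1.528 − 1.500| = 0.028

2, 4, 3, 1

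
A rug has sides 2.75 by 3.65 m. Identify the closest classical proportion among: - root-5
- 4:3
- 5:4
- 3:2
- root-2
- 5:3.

3.65/2.75 ≈ 1.327. Nearest candidates are 4:3 (1.333, off by 0.006) and 5:4 (1.250, off by 0.077).

4:3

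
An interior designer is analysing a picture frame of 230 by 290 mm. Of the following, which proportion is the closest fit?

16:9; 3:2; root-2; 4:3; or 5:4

5:4

Ratio = 290 / 230 ≈ 1.261.
Distances: 16:9 1.778 (Δ 0.517); 3:2 1.500 (Δ 0.239); root-2 1.414 (Δ 0.153); 4:3 1.333 (Δ 0.072); 5:4 1.250 (Δ 0.011).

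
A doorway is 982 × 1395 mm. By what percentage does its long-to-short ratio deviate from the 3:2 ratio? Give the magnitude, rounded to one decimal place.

5.3%

Ratio = 1395 / 982 ≈ 1.4206.
Ideal 3:2 = 1.5000. |1.4206 − 1.5000| / 1.5000 ≈ 5.29% → 5.3%.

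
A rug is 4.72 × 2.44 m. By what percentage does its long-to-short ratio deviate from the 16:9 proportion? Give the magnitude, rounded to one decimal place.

Ratio = 4.72 / 2.44 ≈ 1.9344.
Ideal 16:9 ≈ 1.7778. |1.9344 − 1.7778| / 1.7778 ≈ 8.81% → 8.8%.

8.8%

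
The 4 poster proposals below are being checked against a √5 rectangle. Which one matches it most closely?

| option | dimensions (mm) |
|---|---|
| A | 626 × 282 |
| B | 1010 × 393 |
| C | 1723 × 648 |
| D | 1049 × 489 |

Ratios (long/short): A ≈ 2.220; B ≈ 2.570; C ≈ 2.659; D ≈ 2.145.
root-5 ≈ 2.236; option A is nearest (Δ 0.016).

A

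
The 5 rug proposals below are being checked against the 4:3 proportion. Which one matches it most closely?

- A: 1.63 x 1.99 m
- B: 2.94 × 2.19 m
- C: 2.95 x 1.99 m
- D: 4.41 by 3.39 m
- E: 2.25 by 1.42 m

B

Target 4:3 ≈ 1.333.
A: 1.221 (Δ0.112)  B: 1.342 (Δ0.009)  C: 1.482 (Δ0.149)  D: 1.301 (Δ0.032)  E: 1.585 (Δ0.252)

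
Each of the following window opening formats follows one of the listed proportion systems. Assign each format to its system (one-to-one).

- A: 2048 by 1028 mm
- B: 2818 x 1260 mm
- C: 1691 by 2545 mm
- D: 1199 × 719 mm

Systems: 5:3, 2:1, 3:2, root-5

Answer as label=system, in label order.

A = 2048/1028 ≈ 1.992 → 2:1 (2.000)
B = 2818/1260 ≈ 2.237 → root-5 (2.236)
C = 2545/1691 ≈ 1.505 → 3:2 (1.500)
D = 1199/719 ≈ 1.668 → 5:3 (1.667)

A=2:1, B=root-5, C=3:2, D=5:3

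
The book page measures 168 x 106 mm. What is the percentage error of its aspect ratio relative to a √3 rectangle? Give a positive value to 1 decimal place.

Ratio = 168 / 106 ≈ 1.5849.
Ideal root-3 ≈ 1.7321. |1.5849 − 1.7321| / 1.7321 ≈ 8.50% → 8.5%.

8.5%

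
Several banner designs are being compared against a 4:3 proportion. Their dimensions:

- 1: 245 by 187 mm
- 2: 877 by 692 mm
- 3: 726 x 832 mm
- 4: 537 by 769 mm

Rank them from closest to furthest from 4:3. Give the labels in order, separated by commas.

Ratios: 1 = 245 / 187 ≈ 1.310; 2 = 877 / 692 ≈ 1.267; 3 = 832 / 726 ≈ 1.146; 4 = 769 / 537 ≈ 1.432.
|Δ from 1.333|: 1 0.023; 2 0.066; 3 0.187; 4 0.099.

1, 2, 4, 3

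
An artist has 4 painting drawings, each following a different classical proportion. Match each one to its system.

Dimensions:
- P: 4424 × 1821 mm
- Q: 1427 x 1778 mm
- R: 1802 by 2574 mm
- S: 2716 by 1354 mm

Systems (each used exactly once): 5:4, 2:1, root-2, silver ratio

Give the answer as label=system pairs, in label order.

Ratios: P ≈ 2.429; Q ≈ 1.246; R ≈ 1.428; S ≈ 2.006.
Targets: 5:4 ≈ 1.250; 2:1 ≈ 2.000; root-2 ≈ 1.414; silver ratio ≈ 2.414.

P=silver ratio, Q=5:4, R=root-2, S=2:1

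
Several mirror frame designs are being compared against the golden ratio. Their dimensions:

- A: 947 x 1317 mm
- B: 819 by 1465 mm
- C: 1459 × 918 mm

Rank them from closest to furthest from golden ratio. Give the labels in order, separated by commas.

C, B, A

A: 1317/947 ≈ 1.391 → |1.391 − 1.618| = 0.227
B: 1465/819 ≈ 1.789 → |1.789 − 1.618| = 0.171
C: 1459/918 ≈ 1.589 → |1.589 − 1.618| = 0.029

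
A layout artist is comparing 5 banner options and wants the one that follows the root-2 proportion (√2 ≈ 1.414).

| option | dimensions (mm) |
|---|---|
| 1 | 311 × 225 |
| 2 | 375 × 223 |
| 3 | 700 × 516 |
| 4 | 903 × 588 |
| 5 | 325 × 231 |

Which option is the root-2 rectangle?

5

Target root-2 ≈ 1.414.
1: 1.382 (Δ0.032)  2: 1.682 (Δ0.268)  3: 1.357 (Δ0.057)  4: 1.536 (Δ0.122)  5: 1.407 (Δ0.007)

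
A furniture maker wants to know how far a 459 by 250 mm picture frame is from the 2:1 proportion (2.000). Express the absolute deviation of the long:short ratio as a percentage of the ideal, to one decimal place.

Ratio = 459 / 250 ≈ 1.8360.
Ideal 2:1 = 2.0000. |1.8360 − 2.0000| / 2.0000 ≈ 8.20% → 8.2%.

8.2%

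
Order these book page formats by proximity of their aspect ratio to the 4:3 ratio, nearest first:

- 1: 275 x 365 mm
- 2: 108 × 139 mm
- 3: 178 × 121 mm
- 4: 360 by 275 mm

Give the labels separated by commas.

1, 4, 2, 3

Ratios: 1 = 365 / 275 ≈ 1.327; 2 = 139 / 108 ≈ 1.287; 3 = 178 / 121 ≈ 1.471; 4 = 360 / 275 ≈ 1.309.
|Δ from 1.333|: 1 0.006; 2 0.046; 3 0.138; 4 0.024.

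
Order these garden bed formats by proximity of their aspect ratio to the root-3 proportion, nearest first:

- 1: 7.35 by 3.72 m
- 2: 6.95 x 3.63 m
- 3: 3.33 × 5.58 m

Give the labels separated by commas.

3, 2, 1

1: 7.35/3.72 ≈ 1.976 → |1.976 − 1.732| = 0.244
2: 6.95/3.63 ≈ 1.915 → |1.915 − 1.732| = 0.183
3: 5.58/3.33 ≈ 1.676 → |1.676 − 1.732| = 0.056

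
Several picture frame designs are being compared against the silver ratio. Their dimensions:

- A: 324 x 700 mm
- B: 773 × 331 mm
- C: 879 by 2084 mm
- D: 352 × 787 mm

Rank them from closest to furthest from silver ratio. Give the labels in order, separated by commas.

C, B, D, A

A: 700/324 ≈ 2.160 → |2.160 − 2.414| = 0.254
B: 773/331 ≈ 2.335 → |2.335 − 2.414| = 0.079
C: 2084/879 ≈ 2.371 → |2.371 − 2.414| = 0.043
D: 787/352 ≈ 2.236 → |2.236 − 2.414| = 0.178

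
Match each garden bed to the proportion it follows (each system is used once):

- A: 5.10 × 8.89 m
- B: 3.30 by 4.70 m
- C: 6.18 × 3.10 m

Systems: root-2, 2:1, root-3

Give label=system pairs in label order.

A=root-3, B=root-2, C=2:1

A = 8.89/5.10 ≈ 1.743 → root-3 (1.732)
B = 4.70/3.30 ≈ 1.424 → root-2 (1.414)
C = 6.18/3.10 ≈ 1.994 → 2:1 (2.000)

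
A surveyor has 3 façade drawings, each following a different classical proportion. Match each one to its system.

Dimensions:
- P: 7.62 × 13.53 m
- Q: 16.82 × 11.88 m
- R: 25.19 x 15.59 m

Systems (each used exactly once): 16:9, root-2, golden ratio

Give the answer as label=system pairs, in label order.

P=16:9, Q=root-2, R=golden ratio

P = 13.53/7.62 ≈ 1.776 → 16:9 (1.778)
Q = 16.82/11.88 ≈ 1.416 → root-2 (1.414)
R = 25.19/15.59 ≈ 1.616 → golden ratio (1.618)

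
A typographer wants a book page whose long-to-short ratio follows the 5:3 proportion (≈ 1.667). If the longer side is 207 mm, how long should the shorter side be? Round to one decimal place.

5:3 ≈ 1.66667.
Shorter side = 207 ÷ 1.66667 ≈ 124.200 → 124.2 mm.

124.2 mm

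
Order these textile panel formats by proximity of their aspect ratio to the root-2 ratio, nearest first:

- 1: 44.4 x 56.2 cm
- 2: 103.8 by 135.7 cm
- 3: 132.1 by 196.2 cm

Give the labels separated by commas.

Ratios: 1 = 56.2 / 44.4 ≈ 1.266; 2 = 135.7 / 103.8 ≈ 1.307; 3 = 196.2 / 132.1 ≈ 1.485.
|Δ from 1.414|: 1 0.148; 2 0.107; 3 0.071.

3, 2, 1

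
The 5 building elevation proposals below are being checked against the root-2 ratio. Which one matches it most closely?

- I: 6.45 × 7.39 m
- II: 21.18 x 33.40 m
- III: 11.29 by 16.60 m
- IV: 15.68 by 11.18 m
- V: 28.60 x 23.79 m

Target root-2 ≈ 1.414.
I: 1.146 (Δ0.268)  II: 1.577 (Δ0.163)  III: 1.470 (Δ0.056)  IV: 1.403 (Δ0.011)  V: 1.202 (Δ0.212)

IV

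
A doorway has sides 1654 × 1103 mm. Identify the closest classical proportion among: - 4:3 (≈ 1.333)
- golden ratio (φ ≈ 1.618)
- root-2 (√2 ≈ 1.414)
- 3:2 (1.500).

3:2

1654/1103 ≈ 1.500. Nearest candidates are 3:2 (1.500, off by 0.000) and root-2 (1.414, off by 0.086).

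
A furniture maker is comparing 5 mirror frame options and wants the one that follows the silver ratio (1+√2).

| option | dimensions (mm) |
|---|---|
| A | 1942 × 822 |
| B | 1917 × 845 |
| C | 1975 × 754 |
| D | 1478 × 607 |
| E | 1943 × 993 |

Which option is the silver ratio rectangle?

Ratios (long/short): A ≈ 2.363; B ≈ 2.269; C ≈ 2.619; D ≈ 2.435; E ≈ 1.957.
silver ratio ≈ 2.414; option D is nearest (Δ 0.021).

D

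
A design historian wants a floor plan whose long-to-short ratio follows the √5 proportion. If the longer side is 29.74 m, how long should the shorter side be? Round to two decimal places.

root-5 ≈ 2.23607.
Shorter side = 29.74 ÷ 2.23607 ≈ 13.3001 → 13.30 m.

13.30 m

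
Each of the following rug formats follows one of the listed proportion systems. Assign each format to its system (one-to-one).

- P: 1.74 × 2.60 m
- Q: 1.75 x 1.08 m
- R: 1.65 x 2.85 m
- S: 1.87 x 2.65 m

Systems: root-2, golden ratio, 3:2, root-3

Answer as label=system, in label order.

Ratios: P ≈ 1.494; Q ≈ 1.620; R ≈ 1.727; S ≈ 1.417.
Targets: root-2 ≈ 1.414; golden ratio ≈ 1.618; 3:2 ≈ 1.500; root-3 ≈ 1.732.

P=3:2, Q=golden ratio, R=root-3, S=root-2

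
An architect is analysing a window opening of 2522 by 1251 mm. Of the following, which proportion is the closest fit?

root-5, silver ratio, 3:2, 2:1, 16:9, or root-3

2:1

Ratio = 2522 / 1251 ≈ 2.016.
Distances: root-5 2.236 (Δ 0.220); silver ratio 2.414 (Δ 0.398); 3:2 1.500 (Δ 0.516); 2:1 2.000 (Δ 0.016); 16:9 1.778 (Δ 0.238); root-3 1.732 (Δ 0.284).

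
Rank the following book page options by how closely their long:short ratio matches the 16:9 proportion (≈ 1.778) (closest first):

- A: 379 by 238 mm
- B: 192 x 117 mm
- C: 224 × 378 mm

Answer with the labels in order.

A: 379/238 ≈ 1.592 → |1.592 − 1.778| = 0.186
B: 192/117 ≈ 1.641 → |1.641 − 1.778| = 0.137
C: 378/224 ≈ 1.688 → |1.688 − 1.778| = 0.090

C, B, A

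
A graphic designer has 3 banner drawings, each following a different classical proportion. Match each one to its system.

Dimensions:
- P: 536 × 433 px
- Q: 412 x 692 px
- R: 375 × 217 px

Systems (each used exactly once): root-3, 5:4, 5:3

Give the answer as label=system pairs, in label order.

Ratios: P ≈ 1.238; Q ≈ 1.680; R ≈ 1.728.
Targets: root-3 ≈ 1.732; 5:4 ≈ 1.250; 5:3 ≈ 1.667.

P=5:4, Q=5:3, R=root-3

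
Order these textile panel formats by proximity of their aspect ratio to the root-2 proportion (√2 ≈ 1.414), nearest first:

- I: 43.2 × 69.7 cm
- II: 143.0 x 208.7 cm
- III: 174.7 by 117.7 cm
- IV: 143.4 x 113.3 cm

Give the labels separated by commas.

II, III, IV, I

I: 69.7/43.2 ≈ 1.613 → |1.613 − 1.414| = 0.199
II: 208.7/143.0 ≈ 1.459 → |1.459 − 1.414| = 0.045
III: 174.7/117.7 ≈ 1.484 → |1.484 − 1.414| = 0.070
IV: 143.4/113.3 ≈ 1.266 → |1.266 − 1.414| = 0.148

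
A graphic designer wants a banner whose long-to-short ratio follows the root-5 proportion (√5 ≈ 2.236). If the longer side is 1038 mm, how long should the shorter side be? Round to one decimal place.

root-5 ≈ 2.23607.
Shorter side = 1038 ÷ 2.23607 ≈ 464.207 → 464.2 mm.

464.2 mm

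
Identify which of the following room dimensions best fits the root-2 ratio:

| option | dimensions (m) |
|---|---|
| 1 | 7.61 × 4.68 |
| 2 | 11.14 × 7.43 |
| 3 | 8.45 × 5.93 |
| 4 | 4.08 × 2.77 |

Ratios (long/short): 1 ≈ 1.626; 2 ≈ 1.499; 3 ≈ 1.425; 4 ≈ 1.473.
root-2 ≈ 1.414; option 3 is nearest (Δ 0.011).

3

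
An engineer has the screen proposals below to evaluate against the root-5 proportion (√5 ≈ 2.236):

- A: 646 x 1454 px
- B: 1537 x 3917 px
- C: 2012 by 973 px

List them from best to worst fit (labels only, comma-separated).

A, C, B

A: 1454/646 ≈ 2.251 → |2.251 − 2.236| = 0.015
B: 3917/1537 ≈ 2.548 → |2.548 − 2.236| = 0.312
C: 2012/973 ≈ 2.068 → |2.068 − 2.236| = 0.168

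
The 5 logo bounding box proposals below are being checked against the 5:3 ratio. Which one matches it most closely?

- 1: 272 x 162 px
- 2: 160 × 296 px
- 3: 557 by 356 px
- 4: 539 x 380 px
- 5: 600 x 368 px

1

Ratios (long/short): 1 ≈ 1.679; 2 ≈ 1.850; 3 ≈ 1.565; 4 ≈ 1.418; 5 ≈ 1.630.
5:3 ≈ 1.667; option 1 is nearest (Δ 0.012).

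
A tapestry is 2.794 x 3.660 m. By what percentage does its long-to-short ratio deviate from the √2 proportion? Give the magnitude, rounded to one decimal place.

7.4%

Ratio = 3.660 / 2.794 ≈ 1.3099.
Ideal root-2 ≈ 1.4142. |1.3099 − 1.4142| / 1.4142 ≈ 7.38% → 7.4%.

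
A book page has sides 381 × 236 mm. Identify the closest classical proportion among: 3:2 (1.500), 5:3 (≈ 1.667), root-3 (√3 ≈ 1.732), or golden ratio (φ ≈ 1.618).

golden ratio

381/236 ≈ 1.614. Nearest candidates are golden ratio (1.618, off by 0.004) and 5:3 (1.667, off by 0.053).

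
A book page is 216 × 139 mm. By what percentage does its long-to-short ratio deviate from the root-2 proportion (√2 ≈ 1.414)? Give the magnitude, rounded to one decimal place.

9.9%

Ratio = 216 / 139 ≈ 1.5540.
Ideal root-2 ≈ 1.4142. |1.5540 − 1.4142| / 1.4142 ≈ 9.89% → 9.9%.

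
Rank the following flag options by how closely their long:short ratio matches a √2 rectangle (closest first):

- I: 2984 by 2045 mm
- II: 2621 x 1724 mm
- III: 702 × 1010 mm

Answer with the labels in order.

III, I, II

I: 2984/2045 ≈ 1.459 → |1.459 − 1.414| = 0.045
II: 2621/1724 ≈ 1.520 → |1.520 − 1.414| = 0.106
III: 1010/702 ≈ 1.439 → |1.439 − 1.414| = 0.025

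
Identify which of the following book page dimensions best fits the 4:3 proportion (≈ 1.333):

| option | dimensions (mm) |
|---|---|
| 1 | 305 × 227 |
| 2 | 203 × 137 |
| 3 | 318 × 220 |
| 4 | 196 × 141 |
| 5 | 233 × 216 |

1

Target 4:3 ≈ 1.333.
1: 1.344 (Δ0.011)  2: 1.482 (Δ0.149)  3: 1.445 (Δ0.112)  4: 1.390 (Δ0.057)  5: 1.079 (Δ0.254)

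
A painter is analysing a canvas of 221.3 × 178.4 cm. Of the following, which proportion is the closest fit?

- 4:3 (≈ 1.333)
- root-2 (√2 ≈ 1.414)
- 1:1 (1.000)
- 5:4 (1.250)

Ratio = 221.3 / 178.4 ≈ 1.240.
Distances: 4:3 1.333 (Δ 0.093); root-2 1.414 (Δ 0.174); 1:1 1.000 (Δ 0.240); 5:4 1.250 (Δ 0.010).

5:4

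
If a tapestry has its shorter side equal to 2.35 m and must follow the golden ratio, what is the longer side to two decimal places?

3.80 m

golden ratio ≈ 1.61803.
Longer side = 2.35 × 1.61803 ≈ 3.8024 → 3.80 m.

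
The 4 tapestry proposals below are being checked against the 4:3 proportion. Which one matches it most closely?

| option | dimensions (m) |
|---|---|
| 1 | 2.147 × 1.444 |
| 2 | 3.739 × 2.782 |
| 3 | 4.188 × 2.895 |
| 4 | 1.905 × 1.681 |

2

Target 4:3 ≈ 1.333.
1: 1.487 (Δ0.154)  2: 1.344 (Δ0.011)  3: 1.447 (Δ0.114)  4: 1.133 (Δ0.200)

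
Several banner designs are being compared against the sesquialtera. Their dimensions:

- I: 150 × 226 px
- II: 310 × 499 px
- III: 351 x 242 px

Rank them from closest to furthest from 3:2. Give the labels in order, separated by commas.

I, III, II

Ratios: I = 226 / 150 ≈ 1.507; II = 499 / 310 ≈ 1.610; III = 351 / 242 ≈ 1.450.
|Δ from 1.500|: I 0.007; II 0.110; III 0.050.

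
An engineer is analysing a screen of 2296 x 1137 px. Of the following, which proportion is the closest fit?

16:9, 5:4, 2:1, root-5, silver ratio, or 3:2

2:1

Ratio = 2296 / 1137 ≈ 2.019.
Distances: 16:9 1.778 (Δ 0.241); 5:4 1.250 (Δ 0.769); 2:1 2.000 (Δ 0.019); root-5 2.236 (Δ 0.217); silver ratio 2.414 (Δ 0.395); 3:2 1.500 (Δ 0.519).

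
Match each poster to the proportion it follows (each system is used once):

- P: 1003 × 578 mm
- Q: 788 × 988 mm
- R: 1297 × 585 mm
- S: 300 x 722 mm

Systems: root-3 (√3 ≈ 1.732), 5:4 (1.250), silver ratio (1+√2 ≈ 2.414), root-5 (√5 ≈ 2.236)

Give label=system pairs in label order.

P = 1003/578 ≈ 1.735 → root-3 (1.732)
Q = 988/788 ≈ 1.254 → 5:4 (1.250)
R = 1297/585 ≈ 2.217 → root-5 (2.236)
S = 722/300 ≈ 2.407 → silver ratio (2.414)

P=root-3, Q=5:4, R=root-5, S=silver ratio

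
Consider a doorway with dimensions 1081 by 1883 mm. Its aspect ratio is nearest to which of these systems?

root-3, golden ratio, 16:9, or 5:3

Ratio = 1883 / 1081 ≈ 1.742.
Distances: root-3 1.732 (Δ 0.010); golden ratio 1.618 (Δ 0.124); 16:9 1.778 (Δ 0.036); 5:3 1.667 (Δ 0.075).

root-3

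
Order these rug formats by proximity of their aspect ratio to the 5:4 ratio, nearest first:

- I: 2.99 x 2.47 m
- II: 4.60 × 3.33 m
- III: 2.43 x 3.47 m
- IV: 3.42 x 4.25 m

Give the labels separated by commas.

Ratios: I = 2.99 / 2.47 ≈ 1.211; II = 4.60 / 3.33 ≈ 1.381; III = 3.47 / 2.43 ≈ 1.428; IV = 4.25 / 3.42 ≈ 1.243.
|Δ from 1.250|: I 0.039; II 0.131; III 0.178; IV 0.007.

IV, I, II, III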